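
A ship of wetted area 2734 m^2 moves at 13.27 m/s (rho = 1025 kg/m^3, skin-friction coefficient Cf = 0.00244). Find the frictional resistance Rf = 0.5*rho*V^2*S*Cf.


Formula: Rf = 0.5 * rho * V^2 * S * Cf
Step 1 — V^2 = 13.27^2 = 176.0929
Step 2 — 0.5 * rho * V^2 = 0.5 * 1025 * 176.0929 = 90247.61125
Step 3 — Rf = 90247.61125 * 2734 * 0.00244 ≈ 602040 N (5 s.f.)

602040 N


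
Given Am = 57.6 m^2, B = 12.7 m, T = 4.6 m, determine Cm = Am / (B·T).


Formula: Cm = Am / (B * T)
Step 1 — B * T = 12.7 * 4.6 = 58.42 m^2
Step 2 — Cm = 57.6 / 58.42 ≈ 0.98596 (5 s.f.)

0.98596


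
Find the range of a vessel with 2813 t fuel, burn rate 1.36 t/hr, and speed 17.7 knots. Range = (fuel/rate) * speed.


Formula: endurance = fuel / rate; range = endurance * speed
Step 1 — endurance = 2813 / 1.36 = 2068.3824 hours
Step 2 — range = 2068.3824 * 17.7 ≈ 36610 nautical miles (5 s.f.)

36610 NM


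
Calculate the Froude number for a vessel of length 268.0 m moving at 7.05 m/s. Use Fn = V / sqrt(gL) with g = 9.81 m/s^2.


Formula: Fn = V / sqrt(g * L)
Step 1 — g * L = 9.81 * 268.0 = 2629.08
Step 2 — sqrt(g * L) = sqrt(2629.08) = 51.274555
Step 3 — Fn = 7.05 / 51.274555 ≈ 0.13750 (5 s.f.)

0.13750


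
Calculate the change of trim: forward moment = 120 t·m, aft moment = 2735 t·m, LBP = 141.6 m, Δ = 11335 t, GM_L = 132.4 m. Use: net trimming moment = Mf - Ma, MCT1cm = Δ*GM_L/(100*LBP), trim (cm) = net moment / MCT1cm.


Formula: net trimming moment = Mf - Ma; MCT1cm = Δ*GM_L/(100*LBP); trim = net moment / MCT1cm
Step 1 — net trimming moment = 120 - 2735 = -2615 t·m
Step 2 — MCT1cm = 11335 * 132.4 / (100 * 141.6) = 105.9855 t·m/cm
Step 3 — trim = -2615 / 105.9855 ≈ -24.673 cm (5 s.f.)

-24.673 cm


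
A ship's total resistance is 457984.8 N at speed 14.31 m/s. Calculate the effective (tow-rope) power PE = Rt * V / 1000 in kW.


Formula: PE = Rt * V / 1000 (kW)
Step 1 — PE (W) = 457984.8 * 14.31 = 6553762.488 W
Step 2 — PE (kW) = 6553762.488 / 1000 ≈ 6553.8 kW (5 s.f.)

6553.8 kW


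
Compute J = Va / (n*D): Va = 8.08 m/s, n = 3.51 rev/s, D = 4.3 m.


Formula: J = Va / (n * D)
Step 1 — n * D = 3.51 * 4.3 = 15.093
Step 2 — J = 8.08 / 15.093 ≈ 0.53535 (5 s.f.)

0.53535


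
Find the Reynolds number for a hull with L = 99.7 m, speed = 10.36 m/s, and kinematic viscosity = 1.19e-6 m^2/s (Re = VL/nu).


Formula: Re = V * L / nu
Step 1 — V * L = 10.36 * 99.7 = 1032.892 m^2/s
Step 2 — Re = 1032.892 / 1.19e-6 = 8.68e+08

8.68e+08


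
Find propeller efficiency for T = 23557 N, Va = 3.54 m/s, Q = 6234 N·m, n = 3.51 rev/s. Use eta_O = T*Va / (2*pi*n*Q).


Formula: eta = T * Va / (2 * pi * n * Q)
Step 1 — numerator = T * Va = 23557 * 3.54 = 83391.78
Step 2 — 2 * pi * n = 2 * pi * 3.51 = 22.05398
Step 3 — denominator = 22.05398 * 6234 = 137484.51
Step 4 — eta = 83391.78 / 137484.51 ≈ 0.60655 (5 s.f.)

0.60655


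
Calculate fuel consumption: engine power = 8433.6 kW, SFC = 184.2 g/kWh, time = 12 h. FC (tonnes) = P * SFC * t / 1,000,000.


Formula: FC (tonnes) = P * SFC * t / 1,000,000
Step 1 — P * SFC * t = 8433.6 * 184.2 * 12 = 18641629.44 g
Step 2 — FC (tonnes) = 18641629.44 / 1,000,000 ≈ 18.642 tonnes (5 s.f.)

18.642 tonnes


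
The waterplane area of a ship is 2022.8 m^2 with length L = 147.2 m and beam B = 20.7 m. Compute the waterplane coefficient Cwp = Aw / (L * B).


Formula: Cwp = Aw / (L * B)
Step 1 — L * B = 147.2 * 20.7 = 3047.04 m^2
Step 2 — Cwp = 2022.8 / 3047.04 ≈ 0.66386 (5 s.f.)

0.66386


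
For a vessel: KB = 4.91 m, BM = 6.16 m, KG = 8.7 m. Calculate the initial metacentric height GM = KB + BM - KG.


Formula: GM = KB + BM - KG
Step 1 — KM = KB + BM = 4.91 + 6.16 = 11.07 m
Step 2 — GM = KM - KG = 11.07 - 8.7 = 2.37 m

2.37 m


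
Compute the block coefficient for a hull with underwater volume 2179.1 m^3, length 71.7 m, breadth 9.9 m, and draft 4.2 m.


Formula: Cb = V / (L * B * T)
Step 1 — L * B * T = 71.7 * 9.9 * 4.2 = 2981.286 m^3
Step 2 — Cb = 2179.1 / 2981.286 ≈ 0.73093 (5 s.f.)

0.73093


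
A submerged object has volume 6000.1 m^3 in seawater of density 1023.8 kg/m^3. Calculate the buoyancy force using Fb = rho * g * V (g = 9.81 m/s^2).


Formula: Fb = rho * g * V
Substituting: Fb = 1023.8 * 9.81 * 6000.1
Intermediate: 1023.8 * 9.81 = 10043.478
Result: Fb = 10043.478 * 6000.1 ≈ 60262000 N (5 s.f.)

60262000 N


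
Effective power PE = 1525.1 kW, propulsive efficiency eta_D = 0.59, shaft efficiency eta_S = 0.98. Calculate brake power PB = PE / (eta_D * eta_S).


Formula: PB = PE / (eta_D * eta_S)
Step 1 — combined efficiency = eta_D * eta_S = 0.59 * 0.98 = 0.5782
Step 2 — PB = 1525.1 / 0.5782 ≈ 2637.7 kW (5 s.f.)

2637.7 kW


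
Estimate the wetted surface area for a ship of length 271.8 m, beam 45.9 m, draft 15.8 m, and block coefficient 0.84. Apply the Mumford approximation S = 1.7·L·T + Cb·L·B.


Formula: S = 1.7*L*T + V/T with V = Cb*L*B*T, i.e. S = L * (1.7*T + Cb*B)
Step 1 — 1.7*T = 1.7 * 15.8 = 26.86 m
Step 2 — Cb*B = 0.84 * 45.9 = 38.556 m
Step 3 — 1.7*T + Cb*B = 26.86 + 38.556 = 65.416 m
Step 4 — S = 271.8 * 65.416 ≈ 17780 m^2 (5 s.f.)

17780 m^2


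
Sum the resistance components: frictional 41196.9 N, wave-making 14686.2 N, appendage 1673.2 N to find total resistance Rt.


Formula: Rt = Rf + Rw + Ra
Substituting: Rt = 41196.9 + 14686.2 + 1673.2
Result: Rt = 57556.3 N

57556.3 N


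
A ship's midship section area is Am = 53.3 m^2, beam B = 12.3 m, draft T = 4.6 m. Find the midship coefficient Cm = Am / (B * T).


Formula: Cm = Am / (B * T)
Step 1 — B * T = 12.3 * 4.6 = 56.58 m^2
Step 2 — Cm = 53.3 / 56.58 ≈ 0.94203 (5 s.f.)

0.94203


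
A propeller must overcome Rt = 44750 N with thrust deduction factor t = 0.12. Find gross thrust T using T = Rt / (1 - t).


Formula: T = Rt / (1 - t)
Step 1 — (1 - t) = 1 - 0.12 = 0.88
Step 2 — T = 44750 / 0.88 ≈ 50852 N (5 s.f.)

50852 N


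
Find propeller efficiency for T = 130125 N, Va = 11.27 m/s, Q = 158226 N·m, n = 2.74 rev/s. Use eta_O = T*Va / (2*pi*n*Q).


Formula: eta = T * Va / (2 * pi * n * Q)
Step 1 — numerator = T * Va = 130125 * 11.27 = 1466508.75
Step 2 — 2 * pi * n = 2 * pi * 2.74 = 17.215928
Step 3 — denominator = 17.215928 * 158226 = 2724007.42
Step 4 — eta = 1466508.75 / 2724007.42 ≈ 0.53836 (5 s.f.)

0.53836


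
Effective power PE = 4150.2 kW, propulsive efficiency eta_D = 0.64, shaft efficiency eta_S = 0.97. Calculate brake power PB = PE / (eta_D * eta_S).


Formula: PB = PE / (eta_D * eta_S)
Step 1 — combined efficiency = eta_D * eta_S = 0.64 * 0.97 = 0.6208
Step 2 — PB = 4150.2 / 0.6208 ≈ 6685.2 kW (5 s.f.)

6685.2 kW


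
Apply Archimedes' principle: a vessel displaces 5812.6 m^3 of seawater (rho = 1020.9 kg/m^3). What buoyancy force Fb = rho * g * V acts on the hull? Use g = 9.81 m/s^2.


Formula: Fb = rho * g * V
Substituting: Fb = 1020.9 * 9.81 * 5812.6
Intermediate: 1020.9 * 9.81 = 10015.029
Result: Fb = 10015.029 * 5812.6 ≈ 58213000 N (5 s.f.)

58213000 N


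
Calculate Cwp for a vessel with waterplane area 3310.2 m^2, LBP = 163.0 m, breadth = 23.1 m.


Formula: Cwp = Aw / (L * B)
Step 1 — L * B = 163.0 * 23.1 = 3765.3 m^2
Step 2 — Cwp = 3310.2 / 3765.3 ≈ 0.87913 (5 s.f.)

0.87913


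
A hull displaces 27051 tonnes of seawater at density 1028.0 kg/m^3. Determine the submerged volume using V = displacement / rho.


Formula: V = mass / rho
Step 1 — convert tonnes to kg: 27051 t * 1000 = 27051000 kg
Step 2 — V = 27051000 / 1028.0 ≈ 26314 m^3 (5 s.f.)

26314 m^3


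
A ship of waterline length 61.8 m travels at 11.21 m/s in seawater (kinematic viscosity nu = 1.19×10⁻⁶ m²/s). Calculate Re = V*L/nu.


Formula: Re = V * L / nu
Step 1 — V * L = 11.21 * 61.8 = 692.778 m^2/s
Step 2 — Re = 692.778 / 1.19e-6 = 5.82e+08

5.82e+08


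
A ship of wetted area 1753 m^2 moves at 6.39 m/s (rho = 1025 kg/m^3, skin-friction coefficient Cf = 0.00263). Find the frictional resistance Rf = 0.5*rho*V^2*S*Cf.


Formula: Rf = 0.5 * rho * V^2 * S * Cf
Step 1 — V^2 = 6.39^2 = 40.8321
Step 2 — 0.5 * rho * V^2 = 0.5 * 1025 * 40.8321 = 20926.45125
Step 3 — Rf = 20926.45125 * 1753 * 0.00263 ≈ 96479 N (5 s.f.)

96479 N


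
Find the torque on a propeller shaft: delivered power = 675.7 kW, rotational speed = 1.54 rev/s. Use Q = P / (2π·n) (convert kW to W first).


Formula: Q = P_W / (2 * pi * n)
Step 1 — P_W = 675.7 kW * 1000 = 675700.0 W
Step 2 — 2 * pi * n = 2 * pi * 1.54 = 9.676105
Step 3 — Q = 675700.0 / 9.676105 ≈ 69832 N·m (5 s.f.)

69832 N·m


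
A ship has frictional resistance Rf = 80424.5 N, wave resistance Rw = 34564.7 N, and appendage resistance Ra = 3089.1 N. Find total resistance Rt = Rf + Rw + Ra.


Formula: Rt = Rf + Rw + Ra
Substituting: Rt = 80424.5 + 34564.7 + 3089.1
Result: Rt = 118078.3 N

118078.3 N


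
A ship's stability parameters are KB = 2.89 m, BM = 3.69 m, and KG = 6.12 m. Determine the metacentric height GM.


Formula: GM = KB + BM - KG
Step 1 — KM = KB + BM = 2.89 + 3.69 = 6.58 m
Step 2 — GM = KM - KG = 6.58 - 6.12 = 0.46 m

0.46 m


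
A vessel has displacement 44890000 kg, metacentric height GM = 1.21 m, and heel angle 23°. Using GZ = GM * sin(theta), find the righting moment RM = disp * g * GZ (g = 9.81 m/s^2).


Formula: GZ = GM * sin(theta); RM = disp * g * GZ
Step 1 — GZ = 1.21 * sin(23°) = 1.21 * 0.390731 = 0.472785 m
Step 2 — RM = 44890000 * 9.81 * 0.472785 ≈ 208200000 N·m (5 s.f.)

208200000 N·m


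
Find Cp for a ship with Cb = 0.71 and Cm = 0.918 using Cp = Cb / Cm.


Formula: Cp = Cb / Cm
Substituting: Cp = 0.71 / 0.918
Result: Cp ≈ 0.77342 (5 s.f.)

0.77342


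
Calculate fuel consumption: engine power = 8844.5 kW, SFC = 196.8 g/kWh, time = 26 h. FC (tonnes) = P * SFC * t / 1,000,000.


Formula: FC (tonnes) = P * SFC * t / 1,000,000
Step 1 — P * SFC * t = 8844.5 * 196.8 * 26 = 45255537.6 g
Step 2 — FC (tonnes) = 45255537.6 / 1,000,000 ≈ 45.256 tonnes (5 s.f.)

45.256 tonnes


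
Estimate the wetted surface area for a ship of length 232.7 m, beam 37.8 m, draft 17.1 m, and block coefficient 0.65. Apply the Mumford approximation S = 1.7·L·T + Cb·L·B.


Formula: S = 1.7*L*T + V/T with V = Cb*L*B*T, i.e. S = L * (1.7*T + Cb*B)
Step 1 — 1.7*T = 1.7 * 17.1 = 29.07 m
Step 2 — Cb*B = 0.65 * 37.8 = 24.57 m
Step 3 — 1.7*T + Cb*B = 29.07 + 24.57 = 53.64 m
Step 4 — S = 232.7 * 53.64 ≈ 12482 m^2 (5 s.f.)

12482 m^2


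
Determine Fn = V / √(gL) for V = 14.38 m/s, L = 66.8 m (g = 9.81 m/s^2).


Formula: Fn = V / sqrt(g * L)
Step 1 — g * L = 9.81 * 66.8 = 655.308
Step 2 — sqrt(g * L) = sqrt(655.308) = 25.598984
Step 3 — Fn = 14.38 / 25.598984 ≈ 0.56174 (5 s.f.)

0.56174


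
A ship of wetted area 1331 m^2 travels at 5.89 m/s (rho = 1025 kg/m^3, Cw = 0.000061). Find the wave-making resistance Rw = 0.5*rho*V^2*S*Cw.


Formula: Rw = 0.5 * rho * V^2 * S * Cw
Step 1 — V^2 = 5.89^2 = 34.6921
Step 2 — 0.5 * rho * V^2 = 0.5 * 1025 * 34.6921 = 17779.70125
Step 3 — Rw = 17779.70125 * 1331 * 0.000061 ≈ 1443.6 N (5 s.f.)

1443.6 N


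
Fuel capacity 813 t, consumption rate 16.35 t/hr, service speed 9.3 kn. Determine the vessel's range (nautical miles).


Formula: endurance = fuel / rate; range = endurance * speed
Step 1 — endurance = 813 / 16.35 = 49.7248 hours
Step 2 — range = 49.7248 * 9.3 ≈ 462.44 nautical miles (5 s.f.)

462.44 NM


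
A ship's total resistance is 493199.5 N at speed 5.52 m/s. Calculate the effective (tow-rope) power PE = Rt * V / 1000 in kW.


Formula: PE = Rt * V / 1000 (kW)
Step 1 — PE (W) = 493199.5 * 5.52 = 2722461.24 W
Step 2 — PE (kW) = 2722461.24 / 1000 ≈ 2722.5 kW (5 s.f.)

2722.5 kW


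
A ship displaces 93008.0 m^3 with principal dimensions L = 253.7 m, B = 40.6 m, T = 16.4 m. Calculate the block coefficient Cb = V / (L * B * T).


Formula: Cb = V / (L * B * T)
Step 1 — L * B * T = 253.7 * 40.6 * 16.4 = 168923.608 m^3
Step 2 — Cb = 93008.0 / 168923.608 ≈ 0.55059 (5 s.f.)

0.55059


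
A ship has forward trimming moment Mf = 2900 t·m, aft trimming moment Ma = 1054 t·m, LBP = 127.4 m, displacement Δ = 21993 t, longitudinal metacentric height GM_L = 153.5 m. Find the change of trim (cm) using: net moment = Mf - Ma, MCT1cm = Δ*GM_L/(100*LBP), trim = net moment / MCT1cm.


Formula: net trimming moment = Mf - Ma; MCT1cm = Δ*GM_L/(100*LBP); trim = net moment / MCT1cm
Step 1 — net trimming moment = 2900 - 1054 = 1846 t·m
Step 2 — MCT1cm = 21993 * 153.5 / (100 * 127.4) = 264.9863 t·m/cm
Step 3 — trim = 1846 / 264.9863 ≈ 6.9664 cm (5 s.f.)

6.9664 cm


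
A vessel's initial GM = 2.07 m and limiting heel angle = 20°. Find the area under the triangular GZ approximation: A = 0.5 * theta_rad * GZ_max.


Formula: GZ_max = GM * sin(theta); Area = 0.5 * theta_rad * GZ_max
Step 1 — GZ_max = 2.07 * sin(20°) = 2.07 * 0.34202 = 0.707981 m
Step 2 — theta_rad = 20 * pi/180 = 0.349066 rad
Step 3 — Area = 0.5 * 0.349066 * 0.707981 ≈ 0.12357 m·rad (5 s.f.)

0.12357 m·rad


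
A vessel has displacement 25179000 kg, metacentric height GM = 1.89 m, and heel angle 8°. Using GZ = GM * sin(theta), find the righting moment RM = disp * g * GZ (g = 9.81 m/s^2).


Formula: GZ = GM * sin(theta); RM = disp * g * GZ
Step 1 — GZ = 1.89 * sin(8°) = 1.89 * 0.139173 = 0.263037 m
Step 2 — RM = 25179000 * 9.81 * 0.263037 ≈ 64972000 N·m (5 s.f.)

64972000 N·m


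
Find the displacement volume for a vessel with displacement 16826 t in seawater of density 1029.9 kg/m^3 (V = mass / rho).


Formula: V = mass / rho
Step 1 — convert tonnes to kg: 16826 t * 1000 = 16826000 kg
Step 2 — V = 16826000 / 1029.9 ≈ 16338 m^3 (5 s.f.)

16338 m^3


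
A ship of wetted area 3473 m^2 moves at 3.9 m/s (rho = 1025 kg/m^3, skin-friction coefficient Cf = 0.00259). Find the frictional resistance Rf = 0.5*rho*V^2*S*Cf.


Formula: Rf = 0.5 * rho * V^2 * S * Cf
Step 1 — V^2 = 3.9^2 = 15.21
Step 2 — 0.5 * rho * V^2 = 0.5 * 1025 * 15.21 = 7795.125
Step 3 — Rf = 7795.125 * 3473 * 0.00259 ≈ 70118 N (5 s.f.)

70118 N


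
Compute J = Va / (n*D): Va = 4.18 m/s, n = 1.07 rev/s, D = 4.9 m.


Formula: J = Va / (n * D)
Step 1 — n * D = 1.07 * 4.9 = 5.243
Step 2 — J = 4.18 / 5.243 ≈ 0.79725 (5 s.f.)

0.79725


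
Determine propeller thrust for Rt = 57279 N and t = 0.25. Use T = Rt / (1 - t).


Formula: T = Rt / (1 - t)
Step 1 — (1 - t) = 1 - 0.25 = 0.75
Step 2 — T = 57279 / 0.75 ≈ 76372 N (5 s.f.)

76372 N


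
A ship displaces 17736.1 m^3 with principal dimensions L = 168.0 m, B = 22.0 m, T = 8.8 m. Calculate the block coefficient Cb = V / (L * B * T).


Formula: Cb = V / (L * B * T)
Step 1 — L * B * T = 168.0 * 22.0 * 8.8 = 32524.8 m^3
Step 2 — Cb = 17736.1 / 32524.8 ≈ 0.54531 (5 s.f.)

0.54531


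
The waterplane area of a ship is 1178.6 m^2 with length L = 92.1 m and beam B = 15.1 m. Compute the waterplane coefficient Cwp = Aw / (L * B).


Formula: Cwp = Aw / (L * B)
Step 1 — L * B = 92.1 * 15.1 = 1390.71 m^2
Step 2 — Cwp = 1178.6 / 1390.71 ≈ 0.84748 (5 s.f.)

0.84748


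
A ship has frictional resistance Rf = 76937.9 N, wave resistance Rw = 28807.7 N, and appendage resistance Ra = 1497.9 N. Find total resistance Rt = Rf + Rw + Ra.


Formula: Rt = Rf + Rw + Ra
Substituting: Rt = 76937.9 + 28807.7 + 1497.9
Result: Rt = 107243.5 N

107243.5 N


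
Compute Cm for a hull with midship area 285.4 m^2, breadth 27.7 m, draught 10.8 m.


Formula: Cm = Am / (B * T)
Step 1 — B * T = 27.7 * 10.8 = 299.16 m^2
Step 2 — Cm = 285.4 / 299.16 ≈ 0.95400 (5 s.f.)

0.95400


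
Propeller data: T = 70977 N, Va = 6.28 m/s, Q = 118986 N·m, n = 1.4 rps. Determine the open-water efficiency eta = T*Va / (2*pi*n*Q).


Formula: eta = T * Va / (2 * pi * n * Q)
Step 1 — numerator = T * Va = 70977 * 6.28 = 445735.56
Step 2 — 2 * pi * n = 2 * pi * 1.4 = 8.796459
Step 3 — denominator = 8.796459 * 118986 = 1046655.47
Step 4 — eta = 445735.56 / 1046655.47 ≈ 0.42587 (5 s.f.)

0.42587


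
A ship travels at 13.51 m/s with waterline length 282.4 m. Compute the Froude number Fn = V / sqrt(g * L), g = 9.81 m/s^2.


Formula: Fn = V / sqrt(g * L)
Step 1 — g * L = 9.81 * 282.4 = 2770.344
Step 2 — sqrt(g * L) = sqrt(2770.344) = 52.634057
Step 3 — Fn = 13.51 / 52.634057 ≈ 0.25668 (5 s.f.)

0.25668


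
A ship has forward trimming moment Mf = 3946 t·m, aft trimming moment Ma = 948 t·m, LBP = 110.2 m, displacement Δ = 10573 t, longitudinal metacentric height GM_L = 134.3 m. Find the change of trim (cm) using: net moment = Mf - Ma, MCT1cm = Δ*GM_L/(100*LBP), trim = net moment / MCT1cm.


Formula: net trimming moment = Mf - Ma; MCT1cm = Δ*GM_L/(100*LBP); trim = net moment / MCT1cm
Step 1 — net trimming moment = 3946 - 948 = 2998 t·m
Step 2 — MCT1cm = 10573 * 134.3 / (100 * 110.2) = 128.8524 t·m/cm
Step 3 — trim = 2998 / 128.8524 ≈ 23.267 cm (5 s.f.)

23.267 cm


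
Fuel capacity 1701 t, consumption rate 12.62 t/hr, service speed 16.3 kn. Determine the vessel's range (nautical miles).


Formula: endurance = fuel / rate; range = endurance * speed
Step 1 — endurance = 1701 / 12.62 = 134.7861 hours
Step 2 — range = 134.7861 * 16.3 ≈ 2197.0 nautical miles (5 s.f.)

2197.0 NM


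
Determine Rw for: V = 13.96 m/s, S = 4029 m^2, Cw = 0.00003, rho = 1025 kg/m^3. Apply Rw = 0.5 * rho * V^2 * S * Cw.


Formula: Rw = 0.5 * rho * V^2 * S * Cw
Step 1 — V^2 = 13.96^2 = 194.8816
Step 2 — 0.5 * rho * V^2 = 0.5 * 1025 * 194.8816 = 99876.82
Step 3 — Rw = 99876.82 * 4029 * 0.00003 ≈ 12072 N (5 s.f.)

12072 N


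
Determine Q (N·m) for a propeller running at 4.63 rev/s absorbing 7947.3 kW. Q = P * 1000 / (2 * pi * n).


Formula: Q = P_W / (2 * pi * n)
Step 1 — P_W = 7947.3 kW * 1000 = 7947300.0 W
Step 2 — 2 * pi * n = 2 * pi * 4.63 = 29.091148
Step 3 — Q = 7947300.0 / 29.091148 ≈ 273190 N·m (5 s.f.)

273190 N·m


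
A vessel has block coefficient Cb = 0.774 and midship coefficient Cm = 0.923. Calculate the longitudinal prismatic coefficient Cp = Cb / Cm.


Formula: Cp = Cb / Cm
Substituting: Cp = 0.774 / 0.923
Result: Cp ≈ 0.83857 (5 s.f.)

0.83857


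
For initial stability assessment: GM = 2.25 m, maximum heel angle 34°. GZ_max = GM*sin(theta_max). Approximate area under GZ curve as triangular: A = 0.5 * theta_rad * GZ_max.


Formula: GZ_max = GM * sin(theta); Area = 0.5 * theta_rad * GZ_max
Step 1 — GZ_max = 2.25 * sin(34°) = 2.25 * 0.559193 = 1.258184 m
Step 2 — theta_rad = 34 * pi/180 = 0.593412 rad
Step 3 — Area = 0.5 * 0.593412 * 1.258184 ≈ 0.37331 m·rad (5 s.f.)

0.37331 m·rad


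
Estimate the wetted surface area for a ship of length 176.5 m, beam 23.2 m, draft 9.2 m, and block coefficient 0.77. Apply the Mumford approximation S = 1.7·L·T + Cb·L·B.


Formula: S = 1.7*L*T + V/T with V = Cb*L*B*T, i.e. S = L * (1.7*T + Cb*B)
Step 1 — 1.7*T = 1.7 * 9.2 = 15.64 m
Step 2 — Cb*B = 0.77 * 23.2 = 17.864 m
Step 3 — 1.7*T + Cb*B = 15.64 + 17.864 = 33.504 m
Step 4 — S = 176.5 * 33.504 ≈ 5913.5 m^2 (5 s.f.)

5913.5 m^2


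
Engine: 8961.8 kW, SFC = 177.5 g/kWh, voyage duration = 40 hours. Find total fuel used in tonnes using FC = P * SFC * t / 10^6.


Formula: FC (tonnes) = P * SFC * t / 1,000,000
Step 1 — P * SFC * t = 8961.8 * 177.5 * 40 = 63628780.0 g
Step 2 — FC (tonnes) = 63628780.0 / 1,000,000 ≈ 63.629 tonnes (5 s.f.)

63.629 tonnes


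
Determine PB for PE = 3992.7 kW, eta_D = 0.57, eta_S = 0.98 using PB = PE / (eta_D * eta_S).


Formula: PB = PE / (eta_D * eta_S)
Step 1 — combined efficiency = eta_D * eta_S = 0.57 * 0.98 = 0.5586
Step 2 — PB = 3992.7 / 0.5586 ≈ 7147.7 kW (5 s.f.)

7147.7 kW


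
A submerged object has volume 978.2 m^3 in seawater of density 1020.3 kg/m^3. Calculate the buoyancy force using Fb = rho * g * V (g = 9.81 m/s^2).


Formula: Fb = rho * g * V
Substituting: Fb = 1020.3 * 9.81 * 978.2
Intermediate: 1020.3 * 9.81 = 10009.143
Result: Fb = 10009.143 * 978.2 ≈ 9790900 N (5 s.f.)

9790900 N


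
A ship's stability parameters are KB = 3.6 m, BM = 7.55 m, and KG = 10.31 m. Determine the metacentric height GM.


Formula: GM = KB + BM - KG
Step 1 — KM = KB + BM = 3.6 + 7.55 = 11.15 m
Step 2 — GM = KM - KG = 11.15 - 10.31 = 0.84 m

0.84 m


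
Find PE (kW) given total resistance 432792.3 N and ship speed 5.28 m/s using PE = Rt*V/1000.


Formula: PE = Rt * V / 1000 (kW)
Step 1 — PE (W) = 432792.3 * 5.28 = 2285143.344 W
Step 2 — PE (kW) = 2285143.344 / 1000 ≈ 2285.1 kW (5 s.f.)

2285.1 kW


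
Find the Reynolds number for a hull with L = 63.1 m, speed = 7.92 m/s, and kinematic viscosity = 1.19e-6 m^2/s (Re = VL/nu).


Formula: Re = V * L / nu
Step 1 — V * L = 7.92 * 63.1 = 499.752 m^2/s
Step 2 — Re = 499.752 / 1.19e-6 = 4.20e+08

4.20e+08


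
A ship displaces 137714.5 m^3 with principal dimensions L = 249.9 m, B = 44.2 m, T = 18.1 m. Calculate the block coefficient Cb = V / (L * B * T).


Formula: Cb = V / (L * B * T)
Step 1 — L * B * T = 249.9 * 44.2 * 18.1 = 199924.998 m^3
Step 2 — Cb = 137714.5 / 199924.998 ≈ 0.68883 (5 s.f.)

0.68883


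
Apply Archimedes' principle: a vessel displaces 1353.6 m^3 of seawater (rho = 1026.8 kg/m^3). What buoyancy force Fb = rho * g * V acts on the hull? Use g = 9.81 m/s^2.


Formula: Fb = rho * g * V
Substituting: Fb = 1026.8 * 9.81 * 1353.6
Intermediate: 1026.8 * 9.81 = 10072.908
Result: Fb = 10072.908 * 1353.6 ≈ 13635000 N (5 s.f.)

13635000 N


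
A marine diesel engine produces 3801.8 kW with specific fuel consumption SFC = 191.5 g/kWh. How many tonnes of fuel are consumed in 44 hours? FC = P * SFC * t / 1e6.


Formula: FC (tonnes) = P * SFC * t / 1,000,000
Step 1 — P * SFC * t = 3801.8 * 191.5 * 44 = 32033966.8 g
Step 2 — FC (tonnes) = 32033966.8 / 1,000,000 ≈ 32.034 tonnes (5 s.f.)

32.034 tonnes


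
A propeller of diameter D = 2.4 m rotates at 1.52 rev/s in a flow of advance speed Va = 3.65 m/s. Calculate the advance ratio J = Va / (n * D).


Formula: J = Va / (n * D)
Step 1 — n * D = 1.52 * 2.4 = 3.648
Step 2 — J = 3.65 / 3.648 ≈ 1.0005 (5 s.f.)

1.0005


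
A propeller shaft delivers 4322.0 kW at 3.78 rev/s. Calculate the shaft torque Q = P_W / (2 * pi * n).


Formula: Q = P_W / (2 * pi * n)
Step 1 — P_W = 4322.0 kW * 1000 = 4322000.0 W
Step 2 — 2 * pi * n = 2 * pi * 3.78 = 23.75044
Step 3 — Q = 4322000.0 / 23.75044 ≈ 181980 N·m (5 s.f.)

181980 N·m


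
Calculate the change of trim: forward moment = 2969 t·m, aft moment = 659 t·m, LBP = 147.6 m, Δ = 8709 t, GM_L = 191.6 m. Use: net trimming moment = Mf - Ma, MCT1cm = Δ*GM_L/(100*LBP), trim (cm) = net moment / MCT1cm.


Formula: net trimming moment = Mf - Ma; MCT1cm = Δ*GM_L/(100*LBP); trim = net moment / MCT1cm
Step 1 — net trimming moment = 2969 - 659 = 2310 t·m
Step 2 — MCT1cm = 8709 * 191.6 / (100 * 147.6) = 113.0518 t·m/cm
Step 3 — trim = 2310 / 113.0518 ≈ 20.433 cm (5 s.f.)

20.433 cm


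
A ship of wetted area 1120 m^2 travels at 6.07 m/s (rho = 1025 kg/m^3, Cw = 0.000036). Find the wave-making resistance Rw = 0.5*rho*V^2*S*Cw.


Formula: Rw = 0.5 * rho * V^2 * S * Cw
Step 1 — V^2 = 6.07^2 = 36.8449
Step 2 — 0.5 * rho * V^2 = 0.5 * 1025 * 36.8449 = 18883.01125
Step 3 — Rw = 18883.01125 * 1120 * 0.000036 ≈ 761.36 N (5 s.f.)

761.36 N


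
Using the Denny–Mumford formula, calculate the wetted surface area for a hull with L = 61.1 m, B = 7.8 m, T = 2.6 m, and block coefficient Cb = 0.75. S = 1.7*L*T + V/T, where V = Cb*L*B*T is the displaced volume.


Formula: S = 1.7*L*T + V/T with V = Cb*L*B*T, i.e. S = L * (1.7*T + Cb*B)
Step 1 — 1.7*T = 1.7 * 2.6 = 4.42 m
Step 2 — Cb*B = 0.75 * 7.8 = 5.85 m
Step 3 — 1.7*T + Cb*B = 4.42 + 5.85 = 10.27 m
Step 4 — S = 61.1 * 10.27 ≈ 627.50 m^2 (5 s.f.)

627.50 m^2


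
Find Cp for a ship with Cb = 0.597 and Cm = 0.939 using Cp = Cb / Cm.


Formula: Cp = Cb / Cm
Substituting: Cp = 0.597 / 0.939
Result: Cp ≈ 0.63578 (5 s.f.)

0.63578


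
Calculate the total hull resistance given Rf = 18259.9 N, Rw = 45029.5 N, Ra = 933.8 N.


Formula: Rt = Rf + Rw + Ra
Substituting: Rt = 18259.9 + 45029.5 + 933.8
Result: Rt = 64223.2 N

64223.2 N


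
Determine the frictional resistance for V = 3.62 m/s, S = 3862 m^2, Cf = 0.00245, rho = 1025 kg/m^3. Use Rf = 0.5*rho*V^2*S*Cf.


Formula: Rf = 0.5 * rho * V^2 * S * Cf
Step 1 — V^2 = 3.62^2 = 13.1044
Step 2 — 0.5 * rho * V^2 = 0.5 * 1025 * 13.1044 = 6716.005
Step 3 — Rf = 6716.005 * 3862 * 0.00245 ≈ 63546 N (5 s.f.)

63546 N


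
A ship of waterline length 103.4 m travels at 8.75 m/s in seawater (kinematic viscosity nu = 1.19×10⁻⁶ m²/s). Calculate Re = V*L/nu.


Formula: Re = V * L / nu
Step 1 — V * L = 8.75 * 103.4 = 904.75 m^2/s
Step 2 — Re = 904.75 / 1.19e-6 = 7.60e+08

7.60e+08


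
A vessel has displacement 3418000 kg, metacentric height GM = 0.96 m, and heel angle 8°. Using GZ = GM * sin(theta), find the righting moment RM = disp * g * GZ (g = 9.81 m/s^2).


Formula: GZ = GM * sin(theta); RM = disp * g * GZ
Step 1 — GZ = 0.96 * sin(8°) = 0.96 * 0.139173 = 0.133606 m
Step 2 — RM = 3418000 * 9.81 * 0.133606 ≈ 4479900 N·m (5 s.f.)

4479900 N·m


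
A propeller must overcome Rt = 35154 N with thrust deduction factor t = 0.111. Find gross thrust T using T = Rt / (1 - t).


Formula: T = Rt / (1 - t)
Step 1 — (1 - t) = 1 - 0.111 = 0.889
Step 2 — T = 35154 / 0.889 ≈ 39543 N (5 s.f.)

39543 N


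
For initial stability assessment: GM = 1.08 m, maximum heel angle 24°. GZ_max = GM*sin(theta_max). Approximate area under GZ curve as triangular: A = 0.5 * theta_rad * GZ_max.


Formula: GZ_max = GM * sin(theta); Area = 0.5 * theta_rad * GZ_max
Step 1 — GZ_max = 1.08 * sin(24°) = 1.08 * 0.406737 = 0.439276 m
Step 2 — theta_rad = 24 * pi/180 = 0.418879 rad
Step 3 — Area = 0.5 * 0.418879 * 0.439276 ≈ 0.092002 m·rad (5 s.f.)

0.092002 m·rad


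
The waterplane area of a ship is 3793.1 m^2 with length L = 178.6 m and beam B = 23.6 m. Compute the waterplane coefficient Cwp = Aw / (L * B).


Formula: Cwp = Aw / (L * B)
Step 1 — L * B = 178.6 * 23.6 = 4214.96 m^2
Step 2 — Cwp = 3793.1 / 4214.96 ≈ 0.89991 (5 s.f.)

0.89991


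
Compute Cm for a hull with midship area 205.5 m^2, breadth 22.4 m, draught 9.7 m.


Formula: Cm = Am / (B * T)
Step 1 — B * T = 22.4 * 9.7 = 217.28 m^2
Step 2 — Cm = 205.5 / 217.28 ≈ 0.94578 (5 s.f.)

0.94578


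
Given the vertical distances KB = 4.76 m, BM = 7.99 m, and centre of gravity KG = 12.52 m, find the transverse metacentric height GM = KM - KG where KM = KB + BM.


Formula: GM = KB + BM - KG
Step 1 — KM = KB + BM = 4.76 + 7.99 = 12.75 m
Step 2 — GM = KM - KG = 12.75 - 12.52 = 0.23 m

0.23 m


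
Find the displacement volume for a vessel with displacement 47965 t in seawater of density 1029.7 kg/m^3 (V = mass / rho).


Formula: V = mass / rho
Step 1 — convert tonnes to kg: 47965 t * 1000 = 47965000 kg
Step 2 — V = 47965000 / 1029.7 ≈ 46582 m^3 (5 s.f.)

46582 m^3


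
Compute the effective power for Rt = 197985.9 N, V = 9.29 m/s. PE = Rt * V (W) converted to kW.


Formula: PE = Rt * V / 1000 (kW)
Step 1 — PE (W) = 197985.9 * 9.29 = 1839289.011 W
Step 2 — PE (kW) = 1839289.011 / 1000 ≈ 1839.3 kW (5 s.f.)

1839.3 kW


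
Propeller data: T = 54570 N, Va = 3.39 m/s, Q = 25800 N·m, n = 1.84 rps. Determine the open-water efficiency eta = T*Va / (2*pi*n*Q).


Formula: eta = T * Va / (2 * pi * n * Q)
Step 1 — numerator = T * Va = 54570 * 3.39 = 184992.3
Step 2 — 2 * pi * n = 2 * pi * 1.84 = 11.561061
Step 3 — denominator = 11.561061 * 25800 = 298275.37
Step 4 — eta = 184992.3 / 298275.37 ≈ 0.62021 (5 s.f.)

0.62021


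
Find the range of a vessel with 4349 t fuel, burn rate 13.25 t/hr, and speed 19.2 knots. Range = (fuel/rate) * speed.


Formula: endurance = fuel / rate; range = endurance * speed
Step 1 — endurance = 4349 / 13.25 = 328.2264 hours
Step 2 — range = 328.2264 * 19.2 ≈ 6301.9 nautical miles (5 s.f.)

6301.9 NM


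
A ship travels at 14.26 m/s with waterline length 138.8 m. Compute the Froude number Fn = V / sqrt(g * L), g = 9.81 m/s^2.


Formula: Fn = V / sqrt(g * L)
Step 1 — g * L = 9.81 * 138.8 = 1361.628
Step 2 — sqrt(g * L) = sqrt(1361.628) = 36.900244
Step 3 — Fn = 14.26 / 36.900244 ≈ 0.38645 (5 s.f.)

0.38645


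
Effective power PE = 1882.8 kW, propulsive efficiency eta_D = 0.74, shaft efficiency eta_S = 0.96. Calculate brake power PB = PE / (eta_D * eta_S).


Formula: PB = PE / (eta_D * eta_S)
Step 1 — combined efficiency = eta_D * eta_S = 0.74 * 0.96 = 0.7104
Step 2 — PB = 1882.8 / 0.7104 ≈ 2650.3 kW (5 s.f.)

2650.3 kW


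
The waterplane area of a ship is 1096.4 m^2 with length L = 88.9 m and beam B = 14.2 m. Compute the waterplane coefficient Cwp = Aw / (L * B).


Formula: Cwp = Aw / (L * B)
Step 1 — L * B = 88.9 * 14.2 = 1262.38 m^2
Step 2 — Cwp = 1096.4 / 1262.38 ≈ 0.86852 (5 s.f.)

0.86852


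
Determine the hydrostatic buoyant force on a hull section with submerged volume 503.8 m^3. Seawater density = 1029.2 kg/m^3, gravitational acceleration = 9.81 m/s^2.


Formula: Fb = rho * g * V
Substituting: Fb = 1029.2 * 9.81 * 503.8
Intermediate: 1029.2 * 9.81 = 10096.452
Result: Fb = 10096.452 * 503.8 ≈ 5086600 N (5 s.f.)

5086600 N


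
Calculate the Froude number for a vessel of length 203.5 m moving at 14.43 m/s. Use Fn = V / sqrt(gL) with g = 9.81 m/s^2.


Formula: Fn = V / sqrt(g * L)
Step 1 — g * L = 9.81 * 203.5 = 1996.335
Step 2 — sqrt(g * L) = sqrt(1996.335) = 44.680365
Step 3 — Fn = 14.43 / 44.680365 ≈ 0.32296 (5 s.f.)

0.32296


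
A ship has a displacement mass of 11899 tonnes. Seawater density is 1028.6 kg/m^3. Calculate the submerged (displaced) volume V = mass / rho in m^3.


Formula: V = mass / rho
Step 1 — convert tonnes to kg: 11899 t * 1000 = 11899000 kg
Step 2 — V = 11899000 / 1028.6 ≈ 11568 m^3 (5 s.f.)

11568 m^3


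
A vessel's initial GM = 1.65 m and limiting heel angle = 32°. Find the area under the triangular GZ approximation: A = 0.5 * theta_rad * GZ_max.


Formula: GZ_max = GM * sin(theta); Area = 0.5 * theta_rad * GZ_max
Step 1 — GZ_max = 1.65 * sin(32°) = 1.65 * 0.529919 = 0.874366 m
Step 2 — theta_rad = 32 * pi/180 = 0.558505 rad
Step 3 — Area = 0.5 * 0.558505 * 0.874366 ≈ 0.24417 m·rad (5 s.f.)

0.24417 m·rad


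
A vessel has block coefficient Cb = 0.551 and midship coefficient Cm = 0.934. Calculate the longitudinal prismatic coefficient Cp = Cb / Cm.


Formula: Cp = Cb / Cm
Substituting: Cp = 0.551 / 0.934
Result: Cp ≈ 0.58994 (5 s.f.)

0.58994


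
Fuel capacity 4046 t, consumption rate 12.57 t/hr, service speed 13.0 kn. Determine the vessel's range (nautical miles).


Formula: endurance = fuel / rate; range = endurance * speed
Step 1 — endurance = 4046 / 12.57 = 321.8775 hours
Step 2 — range = 321.8775 * 13.0 ≈ 4184.4 nautical miles (5 s.f.)

4184.4 NM


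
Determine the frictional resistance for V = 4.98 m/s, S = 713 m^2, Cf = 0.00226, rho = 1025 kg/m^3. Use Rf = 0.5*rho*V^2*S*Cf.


Formula: Rf = 0.5 * rho * V^2 * S * Cf
Step 1 — V^2 = 4.98^2 = 24.8004
Step 2 — 0.5 * rho * V^2 = 0.5 * 1025 * 24.8004 = 12710.205
Step 3 — Rf = 12710.205 * 713 * 0.00226 ≈ 20481 N (5 s.f.)

20481 N


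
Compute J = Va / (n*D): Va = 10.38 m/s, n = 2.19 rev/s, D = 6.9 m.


Formula: J = Va / (n * D)
Step 1 — n * D = 2.19 * 6.9 = 15.111
Step 2 — J = 10.38 / 15.111 ≈ 0.68692 (5 s.f.)

0.68692


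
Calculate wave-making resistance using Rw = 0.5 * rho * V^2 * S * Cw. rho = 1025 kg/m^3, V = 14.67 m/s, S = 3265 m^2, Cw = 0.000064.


Formula: Rw = 0.5 * rho * V^2 * S * Cw
Step 1 — V^2 = 14.67^2 = 215.2089
Step 2 — 0.5 * rho * V^2 = 0.5 * 1025 * 215.2089 = 110294.56125
Step 3 — Rw = 110294.56125 * 3265 * 0.000064 ≈ 23047 N (5 s.f.)

23047 N


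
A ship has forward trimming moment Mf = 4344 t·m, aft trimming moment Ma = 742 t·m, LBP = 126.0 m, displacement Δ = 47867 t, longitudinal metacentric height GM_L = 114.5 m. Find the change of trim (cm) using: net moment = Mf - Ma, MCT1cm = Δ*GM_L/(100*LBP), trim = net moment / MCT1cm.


Formula: net trimming moment = Mf - Ma; MCT1cm = Δ*GM_L/(100*LBP); trim = net moment / MCT1cm
Step 1 — net trimming moment = 4344 - 742 = 3602 t·m
Step 2 — MCT1cm = 47867 * 114.5 / (100 * 126.0) = 434.9819 t·m/cm
Step 3 — trim = 3602 / 434.9819 ≈ 8.2808 cm (5 s.f.)

8.2808 cm


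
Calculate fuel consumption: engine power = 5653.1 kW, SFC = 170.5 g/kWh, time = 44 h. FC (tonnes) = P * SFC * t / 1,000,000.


Formula: FC (tonnes) = P * SFC * t / 1,000,000
Step 1 — P * SFC * t = 5653.1 * 170.5 * 44 = 42409556.2 g
Step 2 — FC (tonnes) = 42409556.2 / 1,000,000 ≈ 42.410 tonnes (5 s.f.)

42.410 tonnes


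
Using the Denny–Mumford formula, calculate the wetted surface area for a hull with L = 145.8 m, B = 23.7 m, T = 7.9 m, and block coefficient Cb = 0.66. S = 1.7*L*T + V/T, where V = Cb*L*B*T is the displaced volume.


Formula: S = 1.7*L*T + V/T with V = Cb*L*B*T, i.e. S = L * (1.7*T + Cb*B)
Step 1 — 1.7*T = 1.7 * 7.9 = 13.43 m
Step 2 — Cb*B = 0.66 * 23.7 = 15.642 m
Step 3 — 1.7*T + Cb*B = 13.43 + 15.642 = 29.072 m
Step 4 — S = 145.8 * 29.072 ≈ 4238.7 m^2 (5 s.f.)

4238.7 m^2


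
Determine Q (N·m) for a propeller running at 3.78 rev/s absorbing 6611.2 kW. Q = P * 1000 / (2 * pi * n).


Formula: Q = P_W / (2 * pi * n)
Step 1 — P_W = 6611.2 kW * 1000 = 6611200.0 W
Step 2 — 2 * pi * n = 2 * pi * 3.78 = 23.75044
Step 3 — Q = 6611200.0 / 23.75044 ≈ 278360 N·m (5 s.f.)

278360 N·m


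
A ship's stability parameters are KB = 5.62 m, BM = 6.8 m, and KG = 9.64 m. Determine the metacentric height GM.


Formula: GM = KB + BM - KG
Step 1 — KM = KB + BM = 5.62 + 6.8 = 12.42 m
Step 2 — GM = KM - KG = 12.42 - 9.64 = 2.78 m

2.78 m


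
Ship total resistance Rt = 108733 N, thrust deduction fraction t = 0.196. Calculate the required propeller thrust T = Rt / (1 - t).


Formula: T = Rt / (1 - t)
Step 1 — (1 - t) = 1 - 0.196 = 0.804
Step 2 — T = 108733 / 0.804 ≈ 135240 N (5 s.f.)

135240 N


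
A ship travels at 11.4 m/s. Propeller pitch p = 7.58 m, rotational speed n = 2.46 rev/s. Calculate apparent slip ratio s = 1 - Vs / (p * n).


Formula: s = 1 - Vs / (p * n)
Step 1 — p * n = 7.58 * 2.46 = 18.6468
Step 2 — Vs / (p*n) = 11.4 / 18.6468 = 0.611365 (6 d.p.)
Step 3 — s = 1 - 0.611365 = 0.388635

0.388635


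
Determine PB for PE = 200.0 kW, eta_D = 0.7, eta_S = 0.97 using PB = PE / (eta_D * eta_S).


Formula: PB = PE / (eta_D * eta_S)
Step 1 — combined efficiency = eta_D * eta_S = 0.7 * 0.97 = 0.679
Step 2 — PB = 200.0 / 0.679 ≈ 294.55 kW (5 s.f.)

294.55 kW


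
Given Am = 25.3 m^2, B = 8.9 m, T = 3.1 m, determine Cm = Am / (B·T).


Formula: Cm = Am / (B * T)
Step 1 — B * T = 8.9 * 3.1 = 27.59 m^2
Step 2 — Cm = 25.3 / 27.59 ≈ 0.91700 (5 s.f.)

0.91700


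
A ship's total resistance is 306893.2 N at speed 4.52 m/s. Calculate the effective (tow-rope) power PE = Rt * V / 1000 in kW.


Formula: PE = Rt * V / 1000 (kW)
Step 1 — PE (W) = 306893.2 * 4.52 = 1387157.264 W
Step 2 — PE (kW) = 1387157.264 / 1000 ≈ 1387.2 kW (5 s.f.)

1387.2 kW


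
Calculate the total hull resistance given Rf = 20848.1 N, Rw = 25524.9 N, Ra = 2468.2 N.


Formula: Rt = Rf + Rw + Ra
Substituting: Rt = 20848.1 + 25524.9 + 2468.2
Result: Rt = 48841.2 N

48841.2 N


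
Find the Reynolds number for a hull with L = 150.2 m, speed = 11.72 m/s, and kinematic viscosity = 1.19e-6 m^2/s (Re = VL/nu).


Formula: Re = V * L / nu
Step 1 — V * L = 11.72 * 150.2 = 1760.344 m^2/s
Step 2 — Re = 1760.344 / 1.19e-6 = 1.48e+09

1.48e+09


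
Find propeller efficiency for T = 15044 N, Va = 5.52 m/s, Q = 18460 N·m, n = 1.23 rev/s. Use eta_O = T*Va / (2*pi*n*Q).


Formula: eta = T * Va / (2 * pi * n * Q)
Step 1 — numerator = T * Va = 15044 * 5.52 = 83042.88
Step 2 — 2 * pi * n = 2 * pi * 1.23 = 7.728318
Step 3 — denominator = 7.728318 * 18460 = 142664.75
Step 4 — eta = 83042.88 / 142664.75 ≈ 0.58208 (5 s.f.)

0.58208


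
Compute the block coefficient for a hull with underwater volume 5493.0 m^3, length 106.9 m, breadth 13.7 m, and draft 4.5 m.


Formula: Cb = V / (L * B * T)
Step 1 — L * B * T = 106.9 * 13.7 * 4.5 = 6590.385 m^3
Step 2 — Cb = 5493.0 / 6590.385 ≈ 0.83349 (5 s.f.)

0.83349


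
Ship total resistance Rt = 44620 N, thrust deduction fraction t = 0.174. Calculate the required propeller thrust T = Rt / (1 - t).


Formula: T = Rt / (1 - t)
Step 1 — (1 - t) = 1 - 0.174 = 0.826
Step 2 — T = 44620 / 0.826 ≈ 54019 N (5 s.f.)

54019 N


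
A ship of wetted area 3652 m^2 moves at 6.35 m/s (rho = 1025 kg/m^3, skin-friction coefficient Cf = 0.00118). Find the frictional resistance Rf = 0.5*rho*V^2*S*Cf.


Formula: Rf = 0.5 * rho * V^2 * S * Cf
Step 1 — V^2 = 6.35^2 = 40.3225
Step 2 — 0.5 * rho * V^2 = 0.5 * 1025 * 40.3225 = 20665.28125
Step 3 — Rf = 20665.28125 * 3652 * 0.00118 ≈ 89054 N (5 s.f.)

89054 N


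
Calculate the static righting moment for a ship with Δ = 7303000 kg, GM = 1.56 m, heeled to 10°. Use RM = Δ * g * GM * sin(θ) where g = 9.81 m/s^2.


Formula: GZ = GM * sin(theta); RM = disp * g * GZ
Step 1 — GZ = 1.56 * sin(10°) = 1.56 * 0.173648 = 0.270891 m
Step 2 — RM = 7303000 * 9.81 * 0.270891 ≈ 19407000 N·m (5 s.f.)

19407000 N·m


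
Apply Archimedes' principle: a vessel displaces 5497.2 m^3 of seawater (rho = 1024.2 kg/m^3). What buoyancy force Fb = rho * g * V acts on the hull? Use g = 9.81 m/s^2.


Formula: Fb = rho * g * V
Substituting: Fb = 1024.2 * 9.81 * 5497.2
Intermediate: 1024.2 * 9.81 = 10047.402
Result: Fb = 10047.402 * 5497.2 ≈ 55233000 N (5 s.f.)

55233000 N


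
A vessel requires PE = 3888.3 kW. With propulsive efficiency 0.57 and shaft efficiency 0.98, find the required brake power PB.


Formula: PB = PE / (eta_D * eta_S)
Step 1 — combined efficiency = eta_D * eta_S = 0.57 * 0.98 = 0.5586
Step 2 — PB = 3888.3 / 0.5586 ≈ 6960.8 kW (5 s.f.)

6960.8 kW


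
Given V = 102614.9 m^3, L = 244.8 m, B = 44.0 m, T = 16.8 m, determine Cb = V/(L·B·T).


Formula: Cb = V / (L * B * T)
Step 1 — L * B * T = 244.8 * 44.0 * 16.8 = 180956.16 m^3
Step 2 — Cb = 102614.9 / 180956.16 ≈ 0.56707 (5 s.f.)

0.56707


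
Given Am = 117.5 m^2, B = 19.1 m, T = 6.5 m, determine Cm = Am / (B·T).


Formula: Cm = Am / (B * T)
Step 1 — B * T = 19.1 * 6.5 = 124.15 m^2
Step 2 — Cm = 117.5 / 124.15 ≈ 0.94644 (5 s.f.)

0.94644


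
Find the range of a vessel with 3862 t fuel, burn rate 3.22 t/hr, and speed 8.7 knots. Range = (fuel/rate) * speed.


Formula: endurance = fuel / rate; range = endurance * speed
Step 1 — endurance = 3862 / 3.22 = 1199.3789 hours
Step 2 — range = 1199.3789 * 8.7 ≈ 10435 nautical miles (5 s.f.)

10435 NM


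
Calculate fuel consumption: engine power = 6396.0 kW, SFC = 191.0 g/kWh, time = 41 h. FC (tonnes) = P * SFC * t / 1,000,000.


Formula: FC (tonnes) = P * SFC * t / 1,000,000
Step 1 — P * SFC * t = 6396.0 * 191.0 * 41 = 50087076.0 g
Step 2 — FC (tonnes) = 50087076.0 / 1,000,000 ≈ 50.087 tonnes (5 s.f.)

50.087 tonnes


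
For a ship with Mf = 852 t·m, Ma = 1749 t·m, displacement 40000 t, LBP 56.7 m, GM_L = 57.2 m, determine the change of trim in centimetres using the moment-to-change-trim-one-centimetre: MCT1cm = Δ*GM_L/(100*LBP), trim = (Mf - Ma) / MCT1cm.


Formula: net trimming moment = Mf - Ma; MCT1cm = Δ*GM_L/(100*LBP); trim = net moment / MCT1cm
Step 1 — net trimming moment = 852 - 1749 = -897 t·m
Step 2 — MCT1cm = 40000 * 57.2 / (100 * 56.7) = 403.5273 t·m/cm
Step 3 — trim = -897 / 403.5273 ≈ -2.2229 cm (5 s.f.)

-2.2229 cm


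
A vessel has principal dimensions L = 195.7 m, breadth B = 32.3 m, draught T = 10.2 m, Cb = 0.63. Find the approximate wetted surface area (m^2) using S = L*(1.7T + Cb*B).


Formula: S = 1.7*L*T + V/T with V = Cb*L*B*T, i.e. S = L * (1.7*T + Cb*B)
Step 1 — 1.7*T = 1.7 * 10.2 = 17.34 m
Step 2 — Cb*B = 0.63 * 32.3 = 20.349 m
Step 3 — 1.7*T + Cb*B = 17.34 + 20.349 = 37.689 m
Step 4 — S = 195.7 * 37.689 ≈ 7375.7 m^2 (5 s.f.)

7375.7 m^2
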